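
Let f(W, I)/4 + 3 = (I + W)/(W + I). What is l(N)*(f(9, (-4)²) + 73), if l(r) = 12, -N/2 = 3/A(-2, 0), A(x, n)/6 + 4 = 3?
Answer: 780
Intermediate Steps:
A(x, n) = -6 (A(x, n) = -24 + 6*3 = -24 + 18 = -6)
f(W, I) = -8 (f(W, I) = -12 + 4*((I + W)/(W + I)) = -12 + 4*((I + W)/(I + W)) = -12 + 4*1 = -12 + 4 = -8)
N = 1 (N = -6/(-6) = -6*(-1)/6 = -2*(-½) = 1)
l(N)*(f(9, (-4)²) + 73) = 12*(-8 + 73) = 12*65 = 780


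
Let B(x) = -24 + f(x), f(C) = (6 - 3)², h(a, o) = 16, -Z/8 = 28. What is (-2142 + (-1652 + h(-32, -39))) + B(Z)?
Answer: -3793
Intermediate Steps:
Z = -224 (Z = -8*28 = -224)
f(C) = 9 (f(C) = 3² = 9)
B(x) = -15 (B(x) = -24 + 9 = -15)
(-2142 + (-1652 + h(-32, -39))) + B(Z) = (-2142 + (-1652 + 16)) - 15 = (-2142 - 1636) - 15 = -3778 - 15 = -3793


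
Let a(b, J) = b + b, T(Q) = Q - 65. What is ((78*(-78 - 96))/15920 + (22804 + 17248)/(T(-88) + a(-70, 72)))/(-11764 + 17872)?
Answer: -160401109/7122783120 ≈ -0.022519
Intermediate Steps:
T(Q) = -65 + Q
a(b, J) = 2*b
((78*(-78 - 96))/15920 + (22804 + 17248)/(T(-88) + a(-70, 72)))/(-11764 + 17872) = ((78*(-78 - 96))/15920 + (22804 + 17248)/((-65 - 88) + 2*(-70)))/(-11764 + 17872) = ((78*(-174))*(1/15920) + 40052/(-153 - 140))/6108 = (-13572*1/15920 + 40052/(-293))*(1/6108) = (-3393/3980 + 40052*(-1/293))*(1/6108) = (-3393/3980 - 40052/293)*(1/6108) = -160401109/1166140*1/6108 = -160401109/7122783120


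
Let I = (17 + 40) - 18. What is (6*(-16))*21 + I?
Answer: -1977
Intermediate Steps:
I = 39 (I = 57 - 18 = 39)
(6*(-16))*21 + I = (6*(-16))*21 + 39 = -96*21 + 39 = -2016 + 39 = -1977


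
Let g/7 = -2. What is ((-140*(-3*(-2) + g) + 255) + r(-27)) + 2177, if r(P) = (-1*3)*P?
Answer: 3633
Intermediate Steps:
g = -14 (g = 7*(-2) = -14)
r(P) = -3*P
((-140*(-3*(-2) + g) + 255) + r(-27)) + 2177 = ((-140*(-3*(-2) - 14) + 255) - 3*(-27)) + 2177 = ((-140*(6 - 14) + 255) + 81) + 2177 = ((-140*(-8) + 255) + 81) + 2177 = ((1120 + 255) + 81) + 2177 = (1375 + 81) + 2177 = 1456 + 2177 = 3633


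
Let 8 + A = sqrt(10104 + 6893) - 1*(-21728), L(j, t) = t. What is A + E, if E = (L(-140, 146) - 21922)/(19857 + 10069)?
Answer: 324985472/14963 + sqrt(16997) ≈ 21850.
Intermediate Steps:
E = -10888/14963 (E = (146 - 21922)/(19857 + 10069) = -21776/29926 = -21776*1/29926 = -10888/14963 ≈ -0.72766)
A = 21720 + sqrt(16997) (A = -8 + (sqrt(10104 + 6893) - 1*(-21728)) = -8 + (sqrt(16997) + 21728) = -8 + (21728 + sqrt(16997)) = 21720 + sqrt(16997) ≈ 21850.)
A + E = (21720 + sqrt(16997)) - 10888/14963 = 324985472/14963 + sqrt(16997)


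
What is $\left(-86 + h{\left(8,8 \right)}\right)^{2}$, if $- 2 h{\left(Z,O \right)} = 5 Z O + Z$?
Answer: $62500$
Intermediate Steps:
$h{\left(Z,O \right)} = - \frac{Z}{2} - \frac{5 O Z}{2}$ ($h{\left(Z,O \right)} = - \frac{5 Z O + Z}{2} = - \frac{5 O Z + Z}{2} = - \frac{Z + 5 O Z}{2} = - \frac{Z}{2} - \frac{5 O Z}{2}$)
$\left(-86 + h{\left(8,8 \right)}\right)^{2} = \left(-86 - 4 \left(1 + 5 \cdot 8\right)\right)^{2} = \left(-86 - 4 \left(1 + 40\right)\right)^{2} = \left(-86 - 4 \cdot 41\right)^{2} = \left(-86 - 164\right)^{2} = \left(-250\right)^{2} = 62500$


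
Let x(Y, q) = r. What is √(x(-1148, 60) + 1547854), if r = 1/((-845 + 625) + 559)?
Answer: √177880929873/339 ≈ 1244.1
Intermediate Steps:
r = 1/339 (r = 1/(-220 + 559) = 1/339 ≈ 0.0029499)
x(Y, q) = 1/339
√(x(-1148, 60) + 1547854) = √(1/339 + 1547854) = √(524722507/339) = √177880929873/339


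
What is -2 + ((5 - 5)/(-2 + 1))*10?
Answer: -2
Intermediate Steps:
-2 + ((5 - 5)/(-2 + 1))*10 = -2 + (0/(-1))*10 = -2 + (0*(-1))*10 = -2 + 0*10 = -2 + 0 = -2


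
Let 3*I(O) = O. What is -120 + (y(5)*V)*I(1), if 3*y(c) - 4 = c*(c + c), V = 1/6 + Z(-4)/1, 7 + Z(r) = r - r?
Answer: -161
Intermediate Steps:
I(O) = O/3
Z(r) = -7 (Z(r) = -7 + (r - r) = -7 + 0 = -7)
V = -41/6 (V = 1/6 - 7/1 = 1*(⅙) - 7*1 = ⅙ - 7 = -41/6 ≈ -6.8333)
y(c) = 4/3 + 2*c²/3 (y(c) = 4/3 + (c*(c + c))/3 = 4/3 + (c*(2*c))/3 = 4/3 + (2*c²)/3 = 4/3 + 2*c²/3)
-120 + (y(5)*V)*I(1) = -120 + ((4/3 + (⅔)*5²)*(-41/6))*((⅓)*1) = -120 + ((4/3 + (⅔)*25)*(-41/6))*(⅓) = -120 + ((4/3 + 50/3)*(-41/6))*(⅓) = -120 + (18*(-41/6))*(⅓) = -120 - 123*⅓ = -120 - 41 = -161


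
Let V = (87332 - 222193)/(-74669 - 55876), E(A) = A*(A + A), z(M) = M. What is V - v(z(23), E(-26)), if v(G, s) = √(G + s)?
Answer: 134861/130545 - 5*√55 ≈ -36.048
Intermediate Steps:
E(A) = 2*A² (E(A) = A*(2*A) = 2*A²)
V = 134861/130545 (V = -134861/(-130545) = -134861*(-1/130545) = 134861/130545 ≈ 1.0331)
V - v(z(23), E(-26)) = 134861/130545 - √(23 + 2*(-26)²) = 134861/130545 - √(23 + 2*676) = 134861/130545 - √(23 + 1352) = 134861/130545 - √1375 = 134861/130545 - 5*√55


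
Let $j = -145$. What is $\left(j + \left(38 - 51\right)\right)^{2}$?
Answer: $24964$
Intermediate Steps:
$\left(j + \left(38 - 51\right)\right)^{2} = \left(-145 + \left(38 - 51\right)\right)^{2} = \left(-145 - 13\right)^{2} = \left(-158\right)^{2} = 24964$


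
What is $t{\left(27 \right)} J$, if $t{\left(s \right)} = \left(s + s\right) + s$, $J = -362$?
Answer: $-29322$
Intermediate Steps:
$t{\left(s \right)} = 3 s$ ($t{\left(s \right)} = 2 s + s = 3 s$)
$t{\left(27 \right)} J = 3 \cdot 27 \left(-362\right) = 81 \left(-362\right) = -29322$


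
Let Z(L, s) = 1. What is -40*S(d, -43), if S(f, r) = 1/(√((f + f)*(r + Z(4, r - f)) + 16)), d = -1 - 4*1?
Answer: -20*√109/109 ≈ -1.9157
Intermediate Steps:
d = -5 (d = -1 - 4 = -5)
S(f, r) = (16 + 2*f*(1 + r))^(-½) (S(f, r) = 1/(√((f + f)*(r + 1) + 16)) = 1/(√((2*f)*(1 + r) + 16)) = 1/(√(2*f*(1 + r) + 16)) = 1/(√(16 + 2*f*(1 + r))) = (16 + 2*f*(1 + r))^(-½))
-40*S(d, -43) = -20*√2/√(8 - 5 - 5*(-43)) = -20*√2/√(8 - 5 + 215) = -20*√2/√218 = -20*√2*√218/218 = -20*√109/109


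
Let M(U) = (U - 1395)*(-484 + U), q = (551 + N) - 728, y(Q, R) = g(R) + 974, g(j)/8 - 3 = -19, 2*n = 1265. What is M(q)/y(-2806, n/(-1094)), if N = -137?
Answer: 227297/141 ≈ 1612.0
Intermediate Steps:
n = 1265/2 (n = (1/2)*1265 = 1265/2 ≈ 632.50)
g(j) = -128 (g(j) = 24 + 8*(-19) = 24 - 152 = -128)
y(Q, R) = 846 (y(Q, R) = -128 + 974 = 846)
q = -314 (q = (551 - 137) - 728 = 414 - 728 = -314)
M(U) = (-1395 + U)*(-484 + U)
M(q)/y(-2806, n/(-1094)) = (675180 + (-314)**2 - 1879*(-314))/846 = (675180 + 98596 + 590006)*(1/846) = 1363782*(1/846) = 227297/141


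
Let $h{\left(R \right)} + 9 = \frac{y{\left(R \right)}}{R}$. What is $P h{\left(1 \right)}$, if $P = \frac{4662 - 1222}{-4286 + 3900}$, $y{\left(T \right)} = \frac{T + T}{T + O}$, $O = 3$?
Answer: $\frac{14620}{193} \approx 75.751$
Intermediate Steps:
$y{\left(T \right)} = \frac{2 T}{3 + T}$ ($y{\left(T \right)} = \frac{T + T}{T + 3} = \frac{2 T}{3 + T}$)
$h{\left(R \right)} = -9 + \frac{2}{3 + R}$ ($h{\left(R \right)} = -9 + \frac{2 R \frac{1}{3 + R}}{R} = -9 + \frac{2}{3 + R}$)
$P = - \frac{1720}{193}$ ($P = \frac{3440}{-386} = 3440 \left(- \frac{1}{386}\right) = - \frac{1720}{193} \approx -8.9119$)
$P h{\left(1 \right)} = - \frac{1720 \frac{-25 - 9}{3 + 1}}{193} = - \frac{1720 \frac{-25 - 9}{4}}{193} = - \frac{1720 \cdot \frac{1}{4} \left(-34\right)}{193} = \left(- \frac{1720}{193}\right) \left(- \frac{17}{2}\right) = \frac{14620}{193}$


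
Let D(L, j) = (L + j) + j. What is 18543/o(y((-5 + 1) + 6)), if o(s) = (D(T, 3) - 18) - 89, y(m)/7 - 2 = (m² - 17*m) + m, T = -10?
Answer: -6181/37 ≈ -167.05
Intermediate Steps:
D(L, j) = L + 2*j
y(m) = 14 - 112*m + 7*m² (y(m) = 14 + 7*((m² - 17*m) + m) = 14 + 7*(m² - 16*m) = 14 + (-112*m + 7*m²) = 14 - 112*m + 7*m²)
o(s) = -111 (o(s) = ((-10 + 2*3) - 18) - 89 = ((-10 + 6) - 18) - 89 = (-4 - 18) - 89 = -22 - 89 = -111)
18543/o(y((-5 + 1) + 6)) = 18543/(-111) = 18543*(-1/111) = -6181/37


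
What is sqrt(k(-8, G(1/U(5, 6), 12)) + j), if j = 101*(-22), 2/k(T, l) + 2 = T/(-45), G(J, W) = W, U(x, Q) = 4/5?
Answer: I*sqrt(3737027)/41 ≈ 47.15*I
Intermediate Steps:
U(x, Q) = 4/5 (U(x, Q) = 4*(1/5) = 4/5)
k(T, l) = 2/(-2 - T/45) (k(T, l) = 2/(-2 + T/(-45)) = 2/(-2 + T*(-1/45)) = 2/(-2 - T/45))
j = -2222
sqrt(k(-8, G(1/U(5, 6), 12)) + j) = sqrt(-90/(90 - 8) - 2222) = sqrt(-90/82 - 2222) = sqrt(-90*1/82 - 2222) = sqrt(-45/41 - 2222) = sqrt(-91147/41) = I*sqrt(3737027)/41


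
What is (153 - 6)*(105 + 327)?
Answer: 63504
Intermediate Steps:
(153 - 6)*(105 + 327) = 147*432 = 63504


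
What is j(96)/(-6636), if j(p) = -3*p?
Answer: 24/553 ≈ 0.043400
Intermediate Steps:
j(96)/(-6636) = -3*96/(-6636) = -288*(-1/6636) = 24/553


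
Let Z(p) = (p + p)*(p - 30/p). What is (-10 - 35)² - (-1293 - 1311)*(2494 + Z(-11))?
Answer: 6970329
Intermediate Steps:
Z(p) = 2*p*(p - 30/p) (Z(p) = (2*p)*(p - 30/p) = 2*p*(p - 30/p))
(-10 - 35)² - (-1293 - 1311)*(2494 + Z(-11)) = (-10 - 35)² - (-1293 - 1311)*(2494 + (-60 + 2*(-11)²)) = (-45)² - (-2604)*(2494 + (-60 + 2*121)) = 2025 - (-2604)*(2494 + (-60 + 242)) = 2025 - (-2604)*(2494 + 182) = 2025 - (-2604)*2676 = 2025 - 1*(-6968304) = 2025 + 6968304 = 6970329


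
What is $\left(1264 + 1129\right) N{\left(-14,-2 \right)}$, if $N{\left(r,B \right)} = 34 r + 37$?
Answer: $-1050527$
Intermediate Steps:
$N{\left(r,B \right)} = 37 + 34 r$
$\left(1264 + 1129\right) N{\left(-14,-2 \right)} = \left(1264 + 1129\right) \left(37 + 34 \left(-14\right)\right) = 2393 \left(37 - 476\right) = 2393 \left(-439\right) = -1050527$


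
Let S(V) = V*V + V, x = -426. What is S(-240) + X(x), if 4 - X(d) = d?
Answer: 57790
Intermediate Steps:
X(d) = 4 - d
S(V) = V + V² (S(V) = V² + V = V + V²)
S(-240) + X(x) = -240*(1 - 240) + (4 - 1*(-426)) = -240*(-239) + (4 + 426) = 57360 + 430 = 57790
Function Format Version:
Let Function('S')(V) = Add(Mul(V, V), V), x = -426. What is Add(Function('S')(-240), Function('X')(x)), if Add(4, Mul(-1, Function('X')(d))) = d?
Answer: 57790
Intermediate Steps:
Function('X')(d) = Add(4, Mul(-1, d))
Function('S')(V) = Add(V, Pow(V, 2)) (Function('S')(V) = Add(Pow(V, 2), V) = Add(V, Pow(V, 2)))
Add(Function('S')(-240), Function('X')(x)) = Add(Mul(-240, Add(1, -240)), Add(4, Mul(-1, -426))) = Add(Mul(-240, -239), Add(4, 426)) = Add(57360, 430) = 57790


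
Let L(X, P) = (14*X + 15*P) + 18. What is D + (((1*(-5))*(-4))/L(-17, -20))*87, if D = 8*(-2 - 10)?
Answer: -2583/26 ≈ -99.346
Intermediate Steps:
L(X, P) = 18 + 14*X + 15*P
D = -96 (D = 8*(-12) = -96)
D + (((1*(-5))*(-4))/L(-17, -20))*87 = -96 + (((1*(-5))*(-4))/(18 + 14*(-17) + 15*(-20)))*87 = -96 + ((-5*(-4))/(18 - 238 - 300))*87 = -96 + (20/(-520))*87 = -96 + (20*(-1/520))*87 = -96 - 1/26*87 = -96 - 87/26 = -2583/26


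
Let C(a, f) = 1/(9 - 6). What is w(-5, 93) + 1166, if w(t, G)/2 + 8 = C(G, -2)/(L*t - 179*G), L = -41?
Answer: 28362449/24663 ≈ 1150.0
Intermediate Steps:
C(a, f) = 1/3
w(t, G) = -16 + 2/(3*(-179*G - 41*t)) (w(t, G) = -16 + 2*(1/(3*(-41*t - 179*G))) = -16 + 2*(1/(3*(-179*G - 41*t))) = -16 + 2/(3*(-179*G - 41*t)))
w(-5, 93) + 1166 = 2*(-1 - 4296*93 - 984*(-5))/(3*(41*(-5) + 179*93)) + 1166 = 2*(-1 - 399528 + 4920)/(3*(-205 + 16647)) + 1166 = (2/3)*(-394609)/16442 + 1166 = (2/3)*(1/16442)*(-394609) + 1166 = -394609/24663 + 1166 = 28362449/24663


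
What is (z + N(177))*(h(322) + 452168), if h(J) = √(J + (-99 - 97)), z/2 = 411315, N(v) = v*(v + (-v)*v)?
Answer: -2121243982032 - 14073822*√14 ≈ -2.1213e+12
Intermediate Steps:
N(v) = v*(v - v²)
z = 822630 (z = 2*411315 = 822630)
h(J) = √(-196 + J) (h(J) = √(J - 196) = √(-196 + J))
(z + N(177))*(h(322) + 452168) = (822630 + 177²*(1 - 1*177))*(√(-196 + 322) + 452168) = (822630 + 31329*(1 - 177))*(√126 + 452168) = (822630 + 31329*(-176))*(3*√14 + 452168) = (822630 - 5513904)*(452168 + 3*√14) = -4691274*(452168 + 3*√14) = -2121243982032 - 14073822*√14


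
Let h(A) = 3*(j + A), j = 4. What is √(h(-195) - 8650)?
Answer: I*√9223 ≈ 96.036*I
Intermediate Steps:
h(A) = 12 + 3*A (h(A) = 3*(4 + A) = 12 + 3*A)
√(h(-195) - 8650) = √((12 + 3*(-195)) - 8650) = √((12 - 585) - 8650) = √(-573 - 8650) = √(-9223) = I*√9223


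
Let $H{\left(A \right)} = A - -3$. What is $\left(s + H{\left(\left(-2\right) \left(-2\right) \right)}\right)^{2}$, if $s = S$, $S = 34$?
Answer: $1681$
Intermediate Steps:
$s = 34$
$H{\left(A \right)} = 3 + A$ ($H{\left(A \right)} = A + 3 = 3 + A$)
$\left(s + H{\left(\left(-2\right) \left(-2\right) \right)}\right)^{2} = \left(34 + \left(3 - -4\right)\right)^{2} = \left(34 + \left(3 + 4\right)\right)^{2} = \left(34 + 7\right)^{2} = 41^{2} = 1681$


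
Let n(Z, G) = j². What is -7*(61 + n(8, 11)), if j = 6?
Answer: -679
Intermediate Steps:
n(Z, G) = 36 (n(Z, G) = 6² = 36)
-7*(61 + n(8, 11)) = -7*(61 + 36) = -7*97 = -679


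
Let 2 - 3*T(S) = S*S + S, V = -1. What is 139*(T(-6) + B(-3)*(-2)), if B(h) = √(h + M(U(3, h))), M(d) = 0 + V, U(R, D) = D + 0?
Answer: -3892/3 - 556*I ≈ -1297.3 - 556.0*I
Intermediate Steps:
U(R, D) = D
M(d) = -1 (M(d) = 0 - 1 = -1)
B(h) = √(-1 + h) (B(h) = √(h - 1) = √(-1 + h))
T(S) = ⅔ - S/3 - S²/3 (T(S) = ⅔ - (S*S + S)/3 = ⅔ - (S² + S)/3 = ⅔ - (S + S²)/3 = ⅔ + (-S/3 - S²/3) = ⅔ - S/3 - S²/3)
139*(T(-6) + B(-3)*(-2)) = 139*((⅔ - ⅓*(-6) - ⅓*(-6)²) + √(-1 - 3)*(-2)) = 139*((⅔ + 2 - ⅓*36) + √(-4)*(-2)) = 139*((⅔ + 2 - 12) + (2*I)*(-2)) = 139*(-28/3 - 4*I) = -3892/3 - 556*I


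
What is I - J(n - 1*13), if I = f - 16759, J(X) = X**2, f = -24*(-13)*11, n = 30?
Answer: -13616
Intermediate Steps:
f = 3432 (f = 312*11 = 3432)
I = -13327 (I = 3432 - 16759 = -13327)
I - J(n - 1*13) = -13327 - (30 - 1*13)**2 = -13327 - (30 - 13)**2 = -13327 - 1*17**2 = -13327 - 1*289 = -13327 - 289 = -13616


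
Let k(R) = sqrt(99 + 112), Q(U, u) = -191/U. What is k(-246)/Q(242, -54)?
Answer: -242*sqrt(211)/191 ≈ -18.404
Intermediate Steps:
k(R) = sqrt(211)
k(-246)/Q(242, -54) = sqrt(211)/((-191/242)) = sqrt(211)/((-191*1/242)) = sqrt(211)/(-191/242) = sqrt(211)*(-242/191) = -242*sqrt(211)/191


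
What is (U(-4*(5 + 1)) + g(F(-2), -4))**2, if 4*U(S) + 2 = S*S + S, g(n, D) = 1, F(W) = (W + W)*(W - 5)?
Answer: 76729/4 ≈ 19182.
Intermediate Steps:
F(W) = 2*W*(-5 + W) (F(W) = (2*W)*(-5 + W) = 2*W*(-5 + W))
U(S) = -1/2 + S/4 + S**2/4 (U(S) = -1/2 + (S*S + S)/4 = -1/2 + (S**2 + S)/4 = -1/2 + (S + S**2)/4 = -1/2 + (S/4 + S**2/4) = -1/2 + S/4 + S**2/4)
(U(-4*(5 + 1)) + g(F(-2), -4))**2 = ((-1/2 + (-4*(5 + 1))/4 + (-4*(5 + 1))**2/4) + 1)**2 = ((-1/2 + (-4*6)/4 + (-4*6)**2/4) + 1)**2 = ((-1/2 + (1/4)*(-24) + (1/4)*(-24)**2) + 1)**2 = ((-1/2 - 6 + (1/4)*576) + 1)**2 = ((-1/2 - 6 + 144) + 1)**2 = (275/2 + 1)**2 = (277/2)**2 = 76729/4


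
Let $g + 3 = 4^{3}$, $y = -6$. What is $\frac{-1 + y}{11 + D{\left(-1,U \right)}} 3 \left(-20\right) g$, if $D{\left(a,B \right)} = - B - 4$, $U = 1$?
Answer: $4270$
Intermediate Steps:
$g = 61$ ($g = -3 + 4^{3} = -3 + 64 = 61$)
$D{\left(a,B \right)} = -4 - B$
$\frac{-1 + y}{11 + D{\left(-1,U \right)}} 3 \left(-20\right) g = \frac{-1 - 6}{11 - 5} \cdot 3 \left(-20\right) 61 = - \frac{7}{11 - 5} \left(-60\right) 61 = - \frac{7}{6} \left(-60\right) 61 = \left(-7\right) \frac{1}{6} \left(-60\right) 61 = \left(- \frac{7}{6}\right) \left(-60\right) 61 = 70 \cdot 61 = 4270$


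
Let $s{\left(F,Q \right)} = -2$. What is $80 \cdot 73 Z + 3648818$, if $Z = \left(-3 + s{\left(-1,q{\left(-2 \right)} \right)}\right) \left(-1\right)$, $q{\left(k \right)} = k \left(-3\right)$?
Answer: $3678018$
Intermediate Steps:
$q{\left(k \right)} = - 3 k$
$Z = 5$ ($Z = \left(-3 - 2\right) \left(-1\right) = \left(-5\right) \left(-1\right) = 5$)
$80 \cdot 73 Z + 3648818 = 80 \cdot 73 \cdot 5 + 3648818 = 5840 \cdot 5 + 3648818 = 29200 + 3648818 = 3678018$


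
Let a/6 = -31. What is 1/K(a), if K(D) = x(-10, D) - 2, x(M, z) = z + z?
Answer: -1/374 ≈ -0.0026738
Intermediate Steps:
a = -186 (a = 6*(-31) = -186)
x(M, z) = 2*z
K(D) = -2 + 2*D (K(D) = 2*D - 2 = -2 + 2*D)
1/K(a) = 1/(-2 + 2*(-186)) = 1/(-2 - 372) = 1/(-374) = -1/374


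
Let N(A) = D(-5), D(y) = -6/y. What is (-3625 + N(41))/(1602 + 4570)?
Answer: -18119/30860 ≈ -0.58714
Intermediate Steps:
N(A) = 6/5 (N(A) = -6/(-5) = -6*(-⅕) = 6/5)
(-3625 + N(41))/(1602 + 4570) = (-3625 + 6/5)/(1602 + 4570) = -18119/5/6172 = -18119/5*1/6172 = -18119/30860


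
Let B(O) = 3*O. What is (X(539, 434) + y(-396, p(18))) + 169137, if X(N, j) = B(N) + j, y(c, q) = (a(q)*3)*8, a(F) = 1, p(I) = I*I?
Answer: 171212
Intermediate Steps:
p(I) = I²
y(c, q) = 24 (y(c, q) = (1*3)*8 = 3*8 = 24)
X(N, j) = j + 3*N (X(N, j) = 3*N + j = j + 3*N)
(X(539, 434) + y(-396, p(18))) + 169137 = ((434 + 3*539) + 24) + 169137 = ((434 + 1617) + 24) + 169137 = (2051 + 24) + 169137 = 2075 + 169137 = 171212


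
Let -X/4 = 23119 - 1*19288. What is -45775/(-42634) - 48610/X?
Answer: 346736855/81665427 ≈ 4.2458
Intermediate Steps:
X = -15324 (X = -4*(23119 - 1*19288) = -4*(23119 - 19288) = -4*3831 = -15324)
-45775/(-42634) - 48610/X = -45775/(-42634) - 48610/(-15324) = -45775*(-1/42634) - 48610*(-1/15324) = 45775/42634 + 24305/7662 = 346736855/81665427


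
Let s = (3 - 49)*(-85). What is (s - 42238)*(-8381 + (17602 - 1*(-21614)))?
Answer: -1181843880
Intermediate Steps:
s = 3910 (s = -46*(-85) = 3910)
(s - 42238)*(-8381 + (17602 - 1*(-21614))) = (3910 - 42238)*(-8381 + (17602 - 1*(-21614))) = -38328*(-8381 + (17602 + 21614)) = -38328*(-8381 + 39216) = -38328*30835 = -1181843880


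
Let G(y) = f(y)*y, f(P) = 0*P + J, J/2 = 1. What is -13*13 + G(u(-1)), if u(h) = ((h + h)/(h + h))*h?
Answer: -171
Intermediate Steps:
J = 2 (J = 2*1 = 2)
f(P) = 2 (f(P) = 0*P + 2 = 0 + 2 = 2)
u(h) = h (u(h) = ((2*h)/((2*h)))*h = ((2*h)*(1/(2*h)))*h = 1*h = h)
G(y) = 2*y
-13*13 + G(u(-1)) = -13*13 + 2*(-1) = -169 - 2 = -171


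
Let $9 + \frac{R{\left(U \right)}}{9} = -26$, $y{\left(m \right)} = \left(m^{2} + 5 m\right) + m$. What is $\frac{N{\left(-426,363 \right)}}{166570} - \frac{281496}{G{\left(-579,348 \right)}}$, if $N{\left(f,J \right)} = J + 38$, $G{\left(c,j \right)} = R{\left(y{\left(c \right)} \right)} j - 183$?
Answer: $\frac{15644273241}{6096628570} \approx 2.5661$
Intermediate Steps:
$y{\left(m \right)} = m^{2} + 6 m$
$R{\left(U \right)} = -315$ ($R{\left(U \right)} = -81 + 9 \left(-26\right) = -81 - 234 = -315$)
$G{\left(c,j \right)} = -183 - 315 j$ ($G{\left(c,j \right)} = - 315 j - 183 = -183 - 315 j$)
$N{\left(f,J \right)} = 38 + J$
$\frac{N{\left(-426,363 \right)}}{166570} - \frac{281496}{G{\left(-579,348 \right)}} = \frac{38 + 363}{166570} - \frac{281496}{-183 - 109620} = 401 \cdot \frac{1}{166570} - \frac{281496}{-183 - 109620} = \frac{401}{166570} - \frac{281496}{-109803} = \frac{401}{166570} - - \frac{93832}{36601} = \frac{401}{166570} + \frac{93832}{36601} = \frac{15644273241}{6096628570}$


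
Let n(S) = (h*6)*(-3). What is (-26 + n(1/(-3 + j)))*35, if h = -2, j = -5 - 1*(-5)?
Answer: 350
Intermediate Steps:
j = 0 (j = -5 + 5 = 0)
n(S) = 36 (n(S) = -2*6*(-3) = -12*(-3) = 36)
(-26 + n(1/(-3 + j)))*35 = (-26 + 36)*35 = 10*35 = 350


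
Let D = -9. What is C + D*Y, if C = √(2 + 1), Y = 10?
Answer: -90 + √3 ≈ -88.268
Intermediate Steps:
C = √3 ≈ 1.7320
C + D*Y = √3 - 9*10 = √3 - 90 = -90 + √3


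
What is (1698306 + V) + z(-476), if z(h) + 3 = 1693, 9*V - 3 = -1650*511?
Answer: 1606313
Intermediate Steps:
V = -93683 (V = 1/3 + (-1650*511)/9 = 1/3 + (1/9)*(-843150) = 1/3 - 281050/3 = -93683)
z(h) = 1690 (z(h) = -3 + 1693 = 1690)
(1698306 + V) + z(-476) = (1698306 - 93683) + 1690 = 1604623 + 1690 = 1606313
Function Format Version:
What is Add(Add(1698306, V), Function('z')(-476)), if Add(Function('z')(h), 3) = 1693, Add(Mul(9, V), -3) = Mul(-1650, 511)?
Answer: 1606313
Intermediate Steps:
V = -93683 (V = Add(Rational(1, 3), Mul(Rational(1, 9), Mul(-1650, 511))) = Add(Rational(1, 3), Mul(Rational(1, 9), -843150)) = Add(Rational(1, 3), Rational(-281050, 3)) = -93683)
Function('z')(h) = 1690 (Function('z')(h) = Add(-3, 1693) = 1690)
Add(Add(1698306, V), Function('z')(-476)) = Add(Add(1698306, -93683), 1690) = Add(1604623, 1690) = 1606313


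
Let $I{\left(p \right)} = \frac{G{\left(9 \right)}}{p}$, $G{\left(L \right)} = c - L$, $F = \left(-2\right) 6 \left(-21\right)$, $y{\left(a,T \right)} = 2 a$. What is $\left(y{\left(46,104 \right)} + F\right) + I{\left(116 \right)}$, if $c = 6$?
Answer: $\frac{39901}{116} \approx 343.97$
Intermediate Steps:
$F = 252$ ($F = \left(-12\right) \left(-21\right) = 252$)
$G{\left(L \right)} = 6 - L$
$I{\left(p \right)} = - \frac{3}{p}$ ($I{\left(p \right)} = \frac{6 - 9}{p} = - \frac{3}{p}$)
$\left(y{\left(46,104 \right)} + F\right) + I{\left(116 \right)} = \left(2 \cdot 46 + 252\right) - \frac{3}{116} = \left(92 + 252\right) - \frac{3}{116} = 344 - \frac{3}{116} = \frac{39901}{116}$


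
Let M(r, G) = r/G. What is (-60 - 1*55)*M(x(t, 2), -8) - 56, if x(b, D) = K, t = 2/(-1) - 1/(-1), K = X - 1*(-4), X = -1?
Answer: -103/8 ≈ -12.875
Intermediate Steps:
K = 3 (K = -1 - 1*(-4) = -1 + 4 = 3)
t = -1 (t = 2*(-1) - 1*(-1) = -2 + 1 = -1)
x(b, D) = 3
(-60 - 1*55)*M(x(t, 2), -8) - 56 = (-60 - 1*55)*(3/(-8)) - 56 = (-60 - 55)*(3*(-1/8)) - 56 = -115*(-3/8) - 56 = 345/8 - 56 = -103/8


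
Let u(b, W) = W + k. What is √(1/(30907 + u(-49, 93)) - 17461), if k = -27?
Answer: 4*I*√1046925249006/30973 ≈ 132.14*I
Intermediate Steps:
u(b, W) = -27 + W (u(b, W) = W - 27 = -27 + W)
√(1/(30907 + u(-49, 93)) - 17461) = √(1/(30907 + (-27 + 93)) - 17461) = √(1/(30907 + 66) - 17461) = √(1/30973 - 17461) = √(-540819552/30973) = 4*I*√1046925249006/30973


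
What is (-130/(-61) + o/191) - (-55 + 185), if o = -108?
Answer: -1496388/11651 ≈ -128.43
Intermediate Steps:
(-130/(-61) + o/191) - (-55 + 185) = (-130/(-61) - 108/191) - (-55 + 185) = (-130*(-1/61) - 108*1/191) - 1*130 = (130/61 - 108/191) - 130 = 18242/11651 - 130 = -1496388/11651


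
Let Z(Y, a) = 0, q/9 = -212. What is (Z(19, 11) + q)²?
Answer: 3640464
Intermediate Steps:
q = -1908 (q = 9*(-212) = -1908)
(Z(19, 11) + q)² = (0 - 1908)² = (-1908)² = 3640464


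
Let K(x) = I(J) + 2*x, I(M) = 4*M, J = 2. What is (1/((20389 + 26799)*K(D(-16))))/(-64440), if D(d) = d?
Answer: 1/72979073280 ≈ 1.3703e-11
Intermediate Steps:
K(x) = 8 + 2*x (K(x) = 4*2 + 2*x = 8 + 2*x)
(1/((20389 + 26799)*K(D(-16))))/(-64440) = (1/((20389 + 26799)*(8 + 2*(-16))))/(-64440) = (1/(47188*(8 - 32)))*(-1/64440) = ((1/47188)/(-24))*(-1/64440) = ((1/47188)*(-1/24))*(-1/64440) = -1/1132512*(-1/64440) = 1/72979073280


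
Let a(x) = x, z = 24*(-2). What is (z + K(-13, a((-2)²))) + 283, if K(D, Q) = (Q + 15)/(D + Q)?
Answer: 2096/9 ≈ 232.89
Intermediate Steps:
z = -48
K(D, Q) = (15 + Q)/(D + Q)
(z + K(-13, a((-2)²))) + 283 = (-48 + (15 + (-2)²)/(-13 + (-2)²)) + 283 = (-48 + (15 + 4)/(-13 + 4)) + 283 = (-48 + 19/(-9)) + 283 = (-48 - ⅑*19) + 283 = (-48 - 19/9) + 283 = -451/9 + 283 = 2096/9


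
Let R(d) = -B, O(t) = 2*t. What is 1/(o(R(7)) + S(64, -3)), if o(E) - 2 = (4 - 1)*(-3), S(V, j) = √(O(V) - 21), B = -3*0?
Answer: 7/58 + √107/58 ≈ 0.29904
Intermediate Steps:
B = 0
S(V, j) = √(-21 + 2*V) (S(V, j) = √(2*V - 21) = √(-21 + 2*V))
R(d) = 0 (R(d) = -1*0 = 0)
o(E) = -7 (o(E) = 2 + (4 - 1)*(-3) = 2 + 3*(-3) = 2 - 9 = -7)
1/(o(R(7)) + S(64, -3)) = 1/(-7 + √(-21 + 2*64)) = 1/(-7 + √(-21 + 128)) = 1/(-7 + √107)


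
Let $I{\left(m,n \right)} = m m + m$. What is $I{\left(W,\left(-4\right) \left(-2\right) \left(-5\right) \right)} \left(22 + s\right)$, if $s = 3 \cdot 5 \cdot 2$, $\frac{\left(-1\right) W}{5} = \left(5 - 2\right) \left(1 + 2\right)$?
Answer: $102960$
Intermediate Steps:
$W = -45$ ($W = - 5 \left(5 - 2\right) \left(1 + 2\right) = - 5 \cdot 3 \cdot 3 = \left(-5\right) 9 = -45$)
$I{\left(m,n \right)} = m + m^{2}$ ($I{\left(m,n \right)} = m^{2} + m = m + m^{2}$)
$s = 30$ ($s = 15 \cdot 2 = 30$)
$I{\left(W,\left(-4\right) \left(-2\right) \left(-5\right) \right)} \left(22 + s\right) = - 45 \left(1 - 45\right) \left(22 + 30\right) = \left(-45\right) \left(-44\right) 52 = 1980 \cdot 52 = 102960$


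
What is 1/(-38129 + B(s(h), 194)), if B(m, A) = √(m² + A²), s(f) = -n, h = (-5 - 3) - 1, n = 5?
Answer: -2933/111829460 - √37661/1453782980 ≈ -2.6361e-5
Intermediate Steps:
h = -9 (h = -8 - 1 = -9)
s(f) = -5 (s(f) = -1*5 = -5)
B(m, A) = √(A² + m²)
1/(-38129 + B(s(h), 194)) = 1/(-38129 + √(194² + (-5)²)) = 1/(-38129 + √(37636 + 25)) = 1/(-38129 + √37661)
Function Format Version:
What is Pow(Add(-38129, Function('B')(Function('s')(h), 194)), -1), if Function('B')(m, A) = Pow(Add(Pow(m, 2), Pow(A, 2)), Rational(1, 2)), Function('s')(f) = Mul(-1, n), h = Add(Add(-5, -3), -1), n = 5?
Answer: Add(Rational(-2933, 111829460), Mul(Rational(-1, 1453782980), Pow(37661, Rational(1, 2)))) ≈ -2.6361e-5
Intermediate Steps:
h = -9 (h = Add(-8, -1) = -9)
Function('s')(f) = -5 (Function('s')(f) = Mul(-1, 5) = -5)
Function('B')(m, A) = Pow(Add(Pow(A, 2), Pow(m, 2)), Rational(1, 2))
Pow(Add(-38129, Function('B')(Function('s')(h), 194)), -1) = Pow(Add(-38129, Pow(Add(Pow(194, 2), Pow(-5, 2)), Rational(1, 2))), -1) = Pow(Add(-38129, Pow(Add(37636, 25), Rational(1, 2))), -1) = Pow(Add(-38129, Pow(37661, Rational(1, 2))), -1)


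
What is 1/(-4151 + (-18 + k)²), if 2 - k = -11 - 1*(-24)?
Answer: -1/3310 ≈ -0.00030211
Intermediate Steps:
k = -11 (k = 2 - (-11 - 1*(-24)) = 2 - (-11 + 24) = 2 - 1*13 = 2 - 13 = -11)
1/(-4151 + (-18 + k)²) = 1/(-4151 + (-18 - 11)²) = 1/(-4151 + (-29)²) = 1/(-4151 + 841) = 1/(-3310) = -1/3310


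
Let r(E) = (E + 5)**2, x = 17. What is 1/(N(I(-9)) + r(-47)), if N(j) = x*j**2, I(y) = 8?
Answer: 1/2852 ≈ 0.00035063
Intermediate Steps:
r(E) = (5 + E)**2
N(j) = 17*j**2
1/(N(I(-9)) + r(-47)) = 1/(17*8**2 + (5 - 47)**2) = 1/(17*64 + (-42)**2) = 1/(1088 + 1764) = 1/2852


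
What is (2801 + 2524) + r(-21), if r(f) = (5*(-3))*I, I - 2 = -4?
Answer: 5355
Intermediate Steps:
I = -2 (I = 2 - 4 = -2)
r(f) = 30 (r(f) = (5*(-3))*(-2) = -15*(-2) = 30)
(2801 + 2524) + r(-21) = (2801 + 2524) + 30 = 5325 + 30 = 5355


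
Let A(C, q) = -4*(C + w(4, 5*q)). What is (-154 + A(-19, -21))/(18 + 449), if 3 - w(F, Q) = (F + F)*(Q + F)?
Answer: -3322/467 ≈ -7.1135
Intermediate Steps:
w(F, Q) = 3 - 2*F*(F + Q) (w(F, Q) = 3 - (F + F)*(Q + F) = 3 - 2*F*(F + Q))
A(C, q) = 116 - 4*C + 160*q (A(C, q) = -4*(C + (3 - 2*4² - 2*4*5*q)) = -4*(C + (3 - 2*16 - 40*q)) = -4*(C + (3 - 32 - 40*q)) = -4*(C + (-29 - 40*q)) = -4*(-29 + C - 40*q) = 116 - 4*C + 160*q)
(-154 + A(-19, -21))/(18 + 449) = (-154 + (116 - 4*(-19) + 160*(-21)))/(18 + 449) = (-154 + (116 + 76 - 3360))/467 = (-154 - 3168)*(1/467) = -3322*1/467 = -3322/467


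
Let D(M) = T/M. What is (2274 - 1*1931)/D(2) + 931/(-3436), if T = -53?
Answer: -2406439/182108 ≈ -13.214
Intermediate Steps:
D(M) = -53/M
(2274 - 1*1931)/D(2) + 931/(-3436) = (2274 - 1*1931)/((-53/2)) + 931/(-3436) = (2274 - 1931)/((-53*1/2)) + 931*(-1/3436) = 343/(-53/2) - 931/3436 = 343*(-2/53) - 931/3436 = -686/53 - 931/3436 = -2406439/182108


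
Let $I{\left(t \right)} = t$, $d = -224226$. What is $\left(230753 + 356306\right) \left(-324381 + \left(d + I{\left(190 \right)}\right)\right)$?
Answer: $-321953135603$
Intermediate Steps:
$\left(230753 + 356306\right) \left(-324381 + \left(d + I{\left(190 \right)}\right)\right) = \left(230753 + 356306\right) \left(-324381 + \left(-224226 + 190\right)\right) = 587059 \left(-324381 - 224036\right) = 587059 \left(-548417\right) = -321953135603$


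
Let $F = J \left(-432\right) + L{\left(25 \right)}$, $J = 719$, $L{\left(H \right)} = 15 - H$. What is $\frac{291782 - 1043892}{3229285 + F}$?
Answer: $- \frac{752110}{2918667} \approx -0.25769$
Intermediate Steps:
$F = -310618$ ($F = 719 \left(-432\right) + \left(15 - 25\right) = -310608 + \left(15 - 25\right) = -310608 - 10 = -310618$)
$\frac{291782 - 1043892}{3229285 + F} = \frac{291782 - 1043892}{3229285 - 310618} = - \frac{752110}{2918667}$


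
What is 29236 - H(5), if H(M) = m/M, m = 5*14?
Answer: 29222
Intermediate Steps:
m = 70
H(M) = 70/M
29236 - H(5) = 29236 - 70/5 = 29236 - 1*14 = 29236 - 14 = 29222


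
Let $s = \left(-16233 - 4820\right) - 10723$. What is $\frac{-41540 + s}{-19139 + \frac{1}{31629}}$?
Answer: $\frac{1159455882}{302673715} \approx 3.8307$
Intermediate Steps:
$s = -31776$ ($s = -21053 - 10723 = -31776$)
$\frac{-41540 + s}{-19139 + \frac{1}{31629}} = \frac{-41540 - 31776}{-19139 + \frac{1}{31629}} = - \frac{73316}{-19139 + \frac{1}{31629}} = - \frac{73316}{- \frac{605347430}{31629}} = \left(-73316\right) \left(- \frac{31629}{605347430}\right) = \frac{1159455882}{302673715}$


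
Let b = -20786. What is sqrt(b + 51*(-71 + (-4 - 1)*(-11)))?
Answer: I*sqrt(21602) ≈ 146.98*I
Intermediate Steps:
sqrt(b + 51*(-71 + (-4 - 1)*(-11))) = sqrt(-20786 + 51*(-71 + (-4 - 1)*(-11))) = sqrt(-20786 + 51*(-71 - 5*(-11))) = sqrt(-20786 + 51*(-71 + 55)) = sqrt(-20786 + 51*(-16)) = sqrt(-20786 - 816) = sqrt(-21602) = I*sqrt(21602)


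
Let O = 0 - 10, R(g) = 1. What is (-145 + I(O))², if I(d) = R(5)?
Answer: 20736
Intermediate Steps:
O = -10
I(d) = 1
(-145 + I(O))² = (-145 + 1)² = (-144)² = 20736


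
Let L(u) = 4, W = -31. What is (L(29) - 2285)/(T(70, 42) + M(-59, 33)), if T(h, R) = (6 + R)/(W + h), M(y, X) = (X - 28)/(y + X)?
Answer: -59306/27 ≈ -2196.5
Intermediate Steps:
M(y, X) = (-28 + X)/(X + y)
T(h, R) = (6 + R)/(-31 + h)
(L(29) - 2285)/(T(70, 42) + M(-59, 33)) = (4 - 2285)/((6 + 42)/(-31 + 70) + (-28 + 33)/(33 - 59)) = -2281/(48/39 + 5/(-26)) = -2281/((1/39)*48 - 1/26*5) = -2281/(16/13 - 5/26) = -2281/27/26 = -2281*26/27 = -59306/27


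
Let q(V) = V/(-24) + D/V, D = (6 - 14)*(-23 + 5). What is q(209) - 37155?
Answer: -186409705/5016 ≈ -37163.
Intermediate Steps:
D = 144 (D = -8*(-18) = 144)
q(V) = 144/V - V/24 (q(V) = V/(-24) + 144/V = V*(-1/24) + 144/V = -V/24 + 144/V = 144/V - V/24)
q(209) - 37155 = (144/209 - 1/24*209) - 37155 = (144*(1/209) - 209/24) - 37155 = (144/209 - 209/24) - 37155 = -40225/5016 - 37155 = -186409705/5016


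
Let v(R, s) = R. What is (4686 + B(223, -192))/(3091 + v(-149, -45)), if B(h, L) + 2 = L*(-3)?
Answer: 2630/1471 ≈ 1.7879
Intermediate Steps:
B(h, L) = -2 - 3*L (B(h, L) = -2 + L*(-3) = -2 - 3*L)
(4686 + B(223, -192))/(3091 + v(-149, -45)) = (4686 + (-2 - 3*(-192)))/(3091 - 149) = (4686 + (-2 + 576))/2942 = (4686 + 574)*(1/2942) = 5260*(1/2942) = 2630/1471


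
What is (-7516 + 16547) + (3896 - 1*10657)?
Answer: 2270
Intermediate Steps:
(-7516 + 16547) + (3896 - 1*10657) = 9031 + (3896 - 10657) = 9031 - 6761 = 2270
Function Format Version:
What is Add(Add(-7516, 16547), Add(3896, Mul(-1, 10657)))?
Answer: 2270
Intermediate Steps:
Add(Add(-7516, 16547), Add(3896, Mul(-1, 10657))) = Add(9031, Add(3896, -10657)) = Add(9031, -6761) = 2270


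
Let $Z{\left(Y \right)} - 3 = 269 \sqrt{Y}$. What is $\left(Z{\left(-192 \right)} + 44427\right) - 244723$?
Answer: $-200293 + 2152 i \sqrt{3} \approx -2.0029 \cdot 10^{5} + 3727.4 i$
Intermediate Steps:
$Z{\left(Y \right)} = 3 + 269 \sqrt{Y}$
$\left(Z{\left(-192 \right)} + 44427\right) - 244723 = \left(\left(3 + 269 \sqrt{-192}\right) + 44427\right) - 244723 = \left(\left(3 + 269 \cdot 8 i \sqrt{3}\right) + 44427\right) - 244723 = \left(\left(3 + 2152 i \sqrt{3}\right) + 44427\right) - 244723 = \left(44430 + 2152 i \sqrt{3}\right) - 244723 = -200293 + 2152 i \sqrt{3}$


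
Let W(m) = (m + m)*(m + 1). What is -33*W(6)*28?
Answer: -77616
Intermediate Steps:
W(m) = 2*m*(1 + m) (W(m) = (2*m)*(1 + m) = 2*m*(1 + m))
-33*W(6)*28 = -66*6*(1 + 6)*28 = -66*6*7*28 = -33*84*28 = -2772*28 = -77616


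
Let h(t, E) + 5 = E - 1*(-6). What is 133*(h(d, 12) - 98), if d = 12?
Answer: -11305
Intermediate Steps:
h(t, E) = 1 + E (h(t, E) = -5 + (E - 1*(-6)) = -5 + (E + 6) = -5 + (6 + E) = 1 + E)
133*(h(d, 12) - 98) = 133*((1 + 12) - 98) = 133*(13 - 98) = 133*(-85) = -11305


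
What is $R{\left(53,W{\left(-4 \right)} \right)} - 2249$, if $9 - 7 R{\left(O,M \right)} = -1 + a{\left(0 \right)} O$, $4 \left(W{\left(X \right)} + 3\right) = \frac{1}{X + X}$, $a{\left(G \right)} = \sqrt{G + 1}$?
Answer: $- \frac{15786}{7} \approx -2255.1$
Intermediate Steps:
$a{\left(G \right)} = \sqrt{1 + G}$
$W{\left(X \right)} = -3 + \frac{1}{8 X}$ ($W{\left(X \right)} = -3 + \frac{1}{4 \left(X + X\right)} = -3 + \frac{1}{4 \cdot 2 X} = -3 + \frac{\frac{1}{2} \frac{1}{X}}{4} = -3 + \frac{1}{8 X}$)
$R{\left(O,M \right)} = \frac{10}{7} - \frac{O}{7}$ ($R{\left(O,M \right)} = \frac{9}{7} - \frac{-1 + \sqrt{1 + 0} O}{7} = \frac{9}{7} - \frac{-1 + \sqrt{1} O}{7} = \frac{9}{7} - \frac{-1 + 1 O}{7} = \frac{9}{7} - \frac{-1 + O}{7} = \frac{9}{7} - \left(- \frac{1}{7} + \frac{O}{7}\right) = \frac{10}{7} - \frac{O}{7}$)
$R{\left(53,W{\left(-4 \right)} \right)} - 2249 = \left(\frac{10}{7} - \frac{53}{7}\right) - 2249 = - \frac{43}{7} - 2249 = - \frac{15786}{7}$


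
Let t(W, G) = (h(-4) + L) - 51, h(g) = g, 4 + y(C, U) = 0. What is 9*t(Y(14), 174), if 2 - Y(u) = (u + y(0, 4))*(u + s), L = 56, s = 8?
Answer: 9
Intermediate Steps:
y(C, U) = -4 (y(C, U) = -4 + 0 = -4)
Y(u) = 2 - (-4 + u)*(8 + u) (Y(u) = 2 - (u - 4)*(u + 8) = 2 - (-4 + u)*(8 + u))
t(W, G) = 1 (t(W, G) = (-4 + 56) - 51 = 52 - 51 = 1)
9*t(Y(14), 174) = 9*1 = 9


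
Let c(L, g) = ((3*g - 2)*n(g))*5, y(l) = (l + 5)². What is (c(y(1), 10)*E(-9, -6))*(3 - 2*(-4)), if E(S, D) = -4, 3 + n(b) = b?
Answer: -43120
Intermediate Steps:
n(b) = -3 + b
y(l) = (5 + l)²
c(L, g) = 5*(-3 + g)*(-2 + 3*g) (c(L, g) = ((3*g - 2)*(-3 + g))*5 = ((-2 + 3*g)*(-3 + g))*5 = ((-3 + g)*(-2 + 3*g))*5 = 5*(-3 + g)*(-2 + 3*g))
(c(y(1), 10)*E(-9, -6))*(3 - 2*(-4)) = ((5*(-3 + 10)*(-2 + 3*10))*(-4))*(3 - 2*(-4)) = ((5*7*(-2 + 30))*(-4))*(3 + 8) = ((5*7*28)*(-4))*11 = (980*(-4))*11 = -3920*11 = -43120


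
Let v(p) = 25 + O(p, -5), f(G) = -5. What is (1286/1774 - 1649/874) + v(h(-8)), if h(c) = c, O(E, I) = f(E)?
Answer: 14604079/775238 ≈ 18.838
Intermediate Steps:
O(E, I) = -5
v(p) = 20 (v(p) = 25 - 5 = 20)
(1286/1774 - 1649/874) + v(h(-8)) = (1286/1774 - 1649/874) + 20 = (1286*(1/1774) - 1649*1/874) + 20 = (643/887 - 1649/874) + 20 = -900681/775238 + 20 = 14604079/775238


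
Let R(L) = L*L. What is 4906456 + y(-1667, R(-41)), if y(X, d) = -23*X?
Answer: 4944797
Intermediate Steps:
R(L) = L²
4906456 + y(-1667, R(-41)) = 4906456 - 23*(-1667) = 4906456 + 38341 = 4944797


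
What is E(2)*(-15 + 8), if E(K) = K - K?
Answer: 0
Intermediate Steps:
E(K) = 0
E(2)*(-15 + 8) = 0*(-15 + 8) = 0*(-7) = 0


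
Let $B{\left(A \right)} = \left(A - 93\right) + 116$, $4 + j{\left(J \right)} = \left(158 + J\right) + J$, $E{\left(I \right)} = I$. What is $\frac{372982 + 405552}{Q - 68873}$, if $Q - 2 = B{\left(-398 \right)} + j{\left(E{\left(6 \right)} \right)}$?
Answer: $- \frac{389267}{34540} \approx -11.27$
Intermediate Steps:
$j{\left(J \right)} = 154 + 2 J$ ($j{\left(J \right)} = -4 + \left(\left(158 + J\right) + J\right) = -4 + \left(158 + 2 J\right) = 154 + 2 J$)
$B{\left(A \right)} = 23 + A$ ($B{\left(A \right)} = \left(-93 + A\right) + 116 = 23 + A$)
$Q = -207$ ($Q = 2 + \left(\left(23 - 398\right) + \left(154 + 2 \cdot 6\right)\right) = 2 + \left(-375 + \left(154 + 12\right)\right) = 2 + \left(-375 + 166\right) = 2 - 209 = -207$)
$\frac{372982 + 405552}{Q - 68873} = \frac{372982 + 405552}{-207 - 68873} = \frac{778534}{-69080} = 778534 \left(- \frac{1}{69080}\right) = - \frac{389267}{34540}$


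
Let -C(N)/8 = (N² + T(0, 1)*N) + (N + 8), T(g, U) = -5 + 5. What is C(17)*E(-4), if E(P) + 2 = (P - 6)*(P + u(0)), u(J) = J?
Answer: -95456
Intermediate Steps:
T(g, U) = 0
E(P) = -2 + P*(-6 + P) (E(P) = -2 + (P - 6)*(P + 0) = -2 + (-6 + P)*P = -2 + P*(-6 + P))
C(N) = -64 - 8*N - 8*N² (C(N) = -8*((N² + 0*N) + (N + 8)) = -8*((N² + 0) + (8 + N)) = -8*(N² + (8 + N)) = -8*(8 + N + N²) = -64 - 8*N - 8*N²)
C(17)*E(-4) = (-64 - 8*17 - 8*17²)*(-2 + (-4)² - 6*(-4)) = (-64 - 136 - 8*289)*(-2 + 16 + 24) = (-64 - 136 - 2312)*38 = -2512*38 = -95456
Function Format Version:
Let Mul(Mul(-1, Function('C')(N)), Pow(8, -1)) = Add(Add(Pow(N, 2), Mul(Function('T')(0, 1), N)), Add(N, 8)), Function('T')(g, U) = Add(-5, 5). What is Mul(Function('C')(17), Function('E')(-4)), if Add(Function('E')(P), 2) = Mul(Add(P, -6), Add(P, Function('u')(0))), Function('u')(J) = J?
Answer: -95456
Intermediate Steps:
Function('T')(g, U) = 0
Function('E')(P) = Add(-2, Mul(P, Add(-6, P))) (Function('E')(P) = Add(-2, Mul(Add(P, -6), Add(P, 0))) = Add(-2, Mul(Add(-6, P), P)) = Add(-2, Mul(P, Add(-6, P))))
Function('C')(N) = Add(-64, Mul(-8, N), Mul(-8, Pow(N, 2))) (Function('C')(N) = Mul(-8, Add(Add(Pow(N, 2), Mul(0, N)), Add(N, 8))) = Mul(-8, Add(Add(Pow(N, 2), 0), Add(8, N))) = Mul(-8, Add(Pow(N, 2), Add(8, N))) = Mul(-8, Add(8, N, Pow(N, 2))) = Add(-64, Mul(-8, N), Mul(-8, Pow(N, 2))))
Mul(Function('C')(17), Function('E')(-4)) = Mul(Add(-64, Mul(-8, 17), Mul(-8, Pow(17, 2))), Add(-2, Pow(-4, 2), Mul(-6, -4))) = Mul(Add(-64, -136, Mul(-8, 289)), Add(-2, 16, 24)) = Mul(Add(-64, -136, -2312), 38) = Mul(-2512, 38) = -95456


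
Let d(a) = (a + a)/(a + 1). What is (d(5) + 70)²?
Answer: 46225/9 ≈ 5136.1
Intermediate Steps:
d(a) = 2*a/(1 + a) (d(a) = (2*a)/(1 + a) = 2*a/(1 + a))
(d(5) + 70)² = (2*5/(1 + 5) + 70)² = (2*5/6 + 70)² = (2*5*(⅙) + 70)² = (5/3 + 70)² = (215/3)² = 46225/9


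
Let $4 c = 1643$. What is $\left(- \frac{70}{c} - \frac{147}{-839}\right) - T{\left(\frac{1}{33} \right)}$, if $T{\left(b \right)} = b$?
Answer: $- \frac{1160644}{45489741} \approx -0.025514$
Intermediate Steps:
$c = \frac{1643}{4}$ ($c = \frac{1}{4} \cdot 1643 = \frac{1643}{4} \approx 410.75$)
$\left(- \frac{70}{c} - \frac{147}{-839}\right) - T{\left(\frac{1}{33} \right)} = \left(- \frac{70}{\frac{1643}{4}} - \frac{147}{-839}\right) - \frac{1}{33} = \left(\left(-70\right) \frac{4}{1643} - - \frac{147}{839}\right) - \frac{1}{33} = \left(- \frac{280}{1643} + \frac{147}{839}\right) - \frac{1}{33} = \frac{6601}{1378477} - \frac{1}{33} = - \frac{1160644}{45489741}$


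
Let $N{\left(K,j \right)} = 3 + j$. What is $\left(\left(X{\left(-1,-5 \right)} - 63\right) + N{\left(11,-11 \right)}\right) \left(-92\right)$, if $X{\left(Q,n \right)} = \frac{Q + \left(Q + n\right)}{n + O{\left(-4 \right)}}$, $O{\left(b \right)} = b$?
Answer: $\frac{58144}{9} \approx 6460.4$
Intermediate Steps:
$X{\left(Q,n \right)} = \frac{n + 2 Q}{-4 + n}$ ($X{\left(Q,n \right)} = \frac{Q + \left(Q + n\right)}{n - 4} = \frac{n + 2 Q}{-4 + n}$)
$\left(\left(X{\left(-1,-5 \right)} - 63\right) + N{\left(11,-11 \right)}\right) \left(-92\right) = \left(\left(\frac{-5 + 2 \left(-1\right)}{-4 - 5} - 63\right) + \left(3 - 11\right)\right) \left(-92\right) = \left(\left(\frac{-5 - 2}{-9} - 63\right) - 8\right) \left(-92\right) = \left(\left(\left(- \frac{1}{9}\right) \left(-7\right) - 63\right) - 8\right) \left(-92\right) = \left(\left(\frac{7}{9} - 63\right) - 8\right) \left(-92\right) = \left(- \frac{560}{9} - 8\right) \left(-92\right) = \left(- \frac{632}{9}\right) \left(-92\right) = \frac{58144}{9}$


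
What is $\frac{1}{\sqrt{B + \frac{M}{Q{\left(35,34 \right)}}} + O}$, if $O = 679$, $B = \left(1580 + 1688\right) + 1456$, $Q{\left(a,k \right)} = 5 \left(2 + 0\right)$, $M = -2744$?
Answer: $\frac{3395}{2282957} - \frac{6 \sqrt{3090}}{2282957} \approx 0.001341$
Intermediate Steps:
$Q{\left(a,k \right)} = 10$ ($Q{\left(a,k \right)} = 5 \cdot 2 = 10$)
$B = 4724$ ($B = 3268 + 1456 = 4724$)
$\frac{1}{\sqrt{B + \frac{M}{Q{\left(35,34 \right)}}} + O} = \frac{1}{\sqrt{4724 - \frac{2744}{10}} + 679} = \frac{1}{\sqrt{4724 - \frac{1372}{5}} + 679} = \frac{1}{\sqrt{\frac{22248}{5}} + 679} = \frac{1}{\frac{6 \sqrt{3090}}{5} + 679} = \frac{1}{679 + \frac{6 \sqrt{3090}}{5}}$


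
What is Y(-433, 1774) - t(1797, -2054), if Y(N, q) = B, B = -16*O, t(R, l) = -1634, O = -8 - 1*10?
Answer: 1922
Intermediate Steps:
O = -18 (O = -8 - 10 = -18)
B = 288 (B = -16*(-18) = 288)
Y(N, q) = 288
Y(-433, 1774) - t(1797, -2054) = 288 - 1*(-1634) = 288 + 1634 = 1922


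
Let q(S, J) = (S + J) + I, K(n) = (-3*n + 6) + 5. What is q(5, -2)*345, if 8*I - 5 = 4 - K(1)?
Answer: 8625/8 ≈ 1078.1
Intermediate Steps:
K(n) = 11 - 3*n (K(n) = (6 - 3*n) + 5 = 11 - 3*n)
I = ⅛ (I = 5/8 + (4 - (11 - 3*1))/8 = 5/8 + (4 - (11 - 3))/8 = 5/8 + (4 - 1*8)/8 = 5/8 + (4 - 8)/8 = 5/8 + (⅛)*(-4) = 5/8 - ½ = ⅛ ≈ 0.12500)
q(S, J) = ⅛ + J + S (q(S, J) = (S + J) + ⅛ = (J + S) + ⅛ = ⅛ + J + S)
q(5, -2)*345 = (⅛ - 2 + 5)*345 = (25/8)*345 = 8625/8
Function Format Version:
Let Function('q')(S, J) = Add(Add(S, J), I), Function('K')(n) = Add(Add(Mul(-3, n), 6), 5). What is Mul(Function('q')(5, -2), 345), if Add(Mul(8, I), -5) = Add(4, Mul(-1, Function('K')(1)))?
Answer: Rational(8625, 8) ≈ 1078.1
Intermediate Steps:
Function('K')(n) = Add(11, Mul(-3, n)) (Function('K')(n) = Add(Add(6, Mul(-3, n)), 5) = Add(11, Mul(-3, n)))
I = Rational(1, 8) (I = Add(Rational(5, 8), Mul(Rational(1, 8), Add(4, Mul(-1, Add(11, Mul(-3, 1)))))) = Add(Rational(5, 8), Mul(Rational(1, 8), Add(4, Mul(-1, Add(11, -3))))) = Add(Rational(5, 8), Mul(Rational(1, 8), Add(4, Mul(-1, 8)))) = Add(Rational(5, 8), Mul(Rational(1, 8), Add(4, -8))) = Add(Rational(5, 8), Mul(Rational(1, 8), -4)) = Add(Rational(5, 8), Rational(-1, 2)) = Rational(1, 8) ≈ 0.12500)
Function('q')(S, J) = Add(Rational(1, 8), J, S) (Function('q')(S, J) = Add(Add(S, J), Rational(1, 8)) = Add(Add(J, S), Rational(1, 8)) = Add(Rational(1, 8), J, S))
Mul(Function('q')(5, -2), 345) = Mul(Add(Rational(1, 8), -2, 5), 345) = Mul(Rational(25, 8), 345) = Rational(8625, 8)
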